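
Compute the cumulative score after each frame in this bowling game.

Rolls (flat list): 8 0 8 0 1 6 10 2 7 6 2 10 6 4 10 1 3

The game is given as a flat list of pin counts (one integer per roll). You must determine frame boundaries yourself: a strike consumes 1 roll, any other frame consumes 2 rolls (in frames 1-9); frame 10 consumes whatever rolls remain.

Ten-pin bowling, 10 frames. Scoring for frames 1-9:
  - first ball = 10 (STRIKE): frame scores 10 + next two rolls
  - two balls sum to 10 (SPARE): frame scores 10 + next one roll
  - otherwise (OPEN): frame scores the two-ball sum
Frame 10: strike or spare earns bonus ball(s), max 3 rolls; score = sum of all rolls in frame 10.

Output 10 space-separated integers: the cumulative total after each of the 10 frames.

Answer: 8 16 23 42 51 59 79 99 113 117

Derivation:
Frame 1: OPEN (8+0=8). Cumulative: 8
Frame 2: OPEN (8+0=8). Cumulative: 16
Frame 3: OPEN (1+6=7). Cumulative: 23
Frame 4: STRIKE. 10 + next two rolls (2+7) = 19. Cumulative: 42
Frame 5: OPEN (2+7=9). Cumulative: 51
Frame 6: OPEN (6+2=8). Cumulative: 59
Frame 7: STRIKE. 10 + next two rolls (6+4) = 20. Cumulative: 79
Frame 8: SPARE (6+4=10). 10 + next roll (10) = 20. Cumulative: 99
Frame 9: STRIKE. 10 + next two rolls (1+3) = 14. Cumulative: 113
Frame 10: OPEN. Sum of all frame-10 rolls (1+3) = 4. Cumulative: 117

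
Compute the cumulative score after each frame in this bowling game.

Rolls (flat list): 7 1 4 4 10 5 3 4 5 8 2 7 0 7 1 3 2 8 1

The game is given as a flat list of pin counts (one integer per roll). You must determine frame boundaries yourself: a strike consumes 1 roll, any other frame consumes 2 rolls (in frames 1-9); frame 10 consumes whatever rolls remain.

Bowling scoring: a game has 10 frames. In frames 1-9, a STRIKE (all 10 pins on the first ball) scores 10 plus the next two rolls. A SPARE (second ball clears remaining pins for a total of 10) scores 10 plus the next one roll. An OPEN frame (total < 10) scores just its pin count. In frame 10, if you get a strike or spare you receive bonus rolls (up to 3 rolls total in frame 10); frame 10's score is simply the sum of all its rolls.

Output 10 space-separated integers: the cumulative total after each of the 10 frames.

Frame 1: OPEN (7+1=8). Cumulative: 8
Frame 2: OPEN (4+4=8). Cumulative: 16
Frame 3: STRIKE. 10 + next two rolls (5+3) = 18. Cumulative: 34
Frame 4: OPEN (5+3=8). Cumulative: 42
Frame 5: OPEN (4+5=9). Cumulative: 51
Frame 6: SPARE (8+2=10). 10 + next roll (7) = 17. Cumulative: 68
Frame 7: OPEN (7+0=7). Cumulative: 75
Frame 8: OPEN (7+1=8). Cumulative: 83
Frame 9: OPEN (3+2=5). Cumulative: 88
Frame 10: OPEN. Sum of all frame-10 rolls (8+1) = 9. Cumulative: 97

Answer: 8 16 34 42 51 68 75 83 88 97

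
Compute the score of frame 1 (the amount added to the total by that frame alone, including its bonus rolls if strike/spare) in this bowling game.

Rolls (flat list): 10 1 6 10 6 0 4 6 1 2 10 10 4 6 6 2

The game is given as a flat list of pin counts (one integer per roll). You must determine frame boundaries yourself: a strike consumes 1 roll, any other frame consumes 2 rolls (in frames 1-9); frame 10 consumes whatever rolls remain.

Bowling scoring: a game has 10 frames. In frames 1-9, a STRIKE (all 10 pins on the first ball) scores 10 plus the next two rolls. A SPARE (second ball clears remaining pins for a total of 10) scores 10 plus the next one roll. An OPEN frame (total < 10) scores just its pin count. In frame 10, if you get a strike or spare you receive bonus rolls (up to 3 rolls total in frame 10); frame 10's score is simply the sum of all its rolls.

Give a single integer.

Frame 1: STRIKE. 10 + next two rolls (1+6) = 17. Cumulative: 17
Frame 2: OPEN (1+6=7). Cumulative: 24
Frame 3: STRIKE. 10 + next two rolls (6+0) = 16. Cumulative: 40

Answer: 17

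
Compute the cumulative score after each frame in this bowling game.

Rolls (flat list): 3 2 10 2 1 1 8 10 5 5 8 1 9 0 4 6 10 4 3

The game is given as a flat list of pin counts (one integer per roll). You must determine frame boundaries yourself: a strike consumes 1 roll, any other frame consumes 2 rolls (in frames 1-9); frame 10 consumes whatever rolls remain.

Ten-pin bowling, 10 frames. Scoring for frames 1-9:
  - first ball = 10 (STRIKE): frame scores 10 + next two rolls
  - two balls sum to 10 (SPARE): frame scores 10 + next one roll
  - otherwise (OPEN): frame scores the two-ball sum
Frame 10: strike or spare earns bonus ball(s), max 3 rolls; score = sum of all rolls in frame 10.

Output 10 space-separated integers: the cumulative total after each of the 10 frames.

Answer: 5 18 21 30 50 68 77 86 106 123

Derivation:
Frame 1: OPEN (3+2=5). Cumulative: 5
Frame 2: STRIKE. 10 + next two rolls (2+1) = 13. Cumulative: 18
Frame 3: OPEN (2+1=3). Cumulative: 21
Frame 4: OPEN (1+8=9). Cumulative: 30
Frame 5: STRIKE. 10 + next two rolls (5+5) = 20. Cumulative: 50
Frame 6: SPARE (5+5=10). 10 + next roll (8) = 18. Cumulative: 68
Frame 7: OPEN (8+1=9). Cumulative: 77
Frame 8: OPEN (9+0=9). Cumulative: 86
Frame 9: SPARE (4+6=10). 10 + next roll (10) = 20. Cumulative: 106
Frame 10: STRIKE. Sum of all frame-10 rolls (10+4+3) = 17. Cumulative: 123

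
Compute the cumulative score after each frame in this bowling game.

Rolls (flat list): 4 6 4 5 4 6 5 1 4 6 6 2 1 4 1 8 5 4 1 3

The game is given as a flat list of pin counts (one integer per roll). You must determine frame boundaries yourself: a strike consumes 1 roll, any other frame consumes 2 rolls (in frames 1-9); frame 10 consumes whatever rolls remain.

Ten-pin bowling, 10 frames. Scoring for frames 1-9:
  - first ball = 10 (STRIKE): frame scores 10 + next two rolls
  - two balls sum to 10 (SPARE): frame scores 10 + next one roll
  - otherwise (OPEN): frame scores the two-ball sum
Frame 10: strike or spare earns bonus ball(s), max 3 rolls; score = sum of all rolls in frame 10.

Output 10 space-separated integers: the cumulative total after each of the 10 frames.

Answer: 14 23 38 44 60 68 73 82 91 95

Derivation:
Frame 1: SPARE (4+6=10). 10 + next roll (4) = 14. Cumulative: 14
Frame 2: OPEN (4+5=9). Cumulative: 23
Frame 3: SPARE (4+6=10). 10 + next roll (5) = 15. Cumulative: 38
Frame 4: OPEN (5+1=6). Cumulative: 44
Frame 5: SPARE (4+6=10). 10 + next roll (6) = 16. Cumulative: 60
Frame 6: OPEN (6+2=8). Cumulative: 68
Frame 7: OPEN (1+4=5). Cumulative: 73
Frame 8: OPEN (1+8=9). Cumulative: 82
Frame 9: OPEN (5+4=9). Cumulative: 91
Frame 10: OPEN. Sum of all frame-10 rolls (1+3) = 4. Cumulative: 95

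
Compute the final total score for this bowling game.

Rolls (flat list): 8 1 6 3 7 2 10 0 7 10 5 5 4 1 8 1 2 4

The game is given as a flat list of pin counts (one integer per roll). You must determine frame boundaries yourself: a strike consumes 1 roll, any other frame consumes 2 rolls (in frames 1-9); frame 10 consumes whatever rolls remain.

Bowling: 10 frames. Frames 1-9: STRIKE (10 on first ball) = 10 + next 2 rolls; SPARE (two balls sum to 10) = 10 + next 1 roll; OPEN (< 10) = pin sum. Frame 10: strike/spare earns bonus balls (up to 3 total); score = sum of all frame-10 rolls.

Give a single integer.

Frame 1: OPEN (8+1=9). Cumulative: 9
Frame 2: OPEN (6+3=9). Cumulative: 18
Frame 3: OPEN (7+2=9). Cumulative: 27
Frame 4: STRIKE. 10 + next two rolls (0+7) = 17. Cumulative: 44
Frame 5: OPEN (0+7=7). Cumulative: 51
Frame 6: STRIKE. 10 + next two rolls (5+5) = 20. Cumulative: 71
Frame 7: SPARE (5+5=10). 10 + next roll (4) = 14. Cumulative: 85
Frame 8: OPEN (4+1=5). Cumulative: 90
Frame 9: OPEN (8+1=9). Cumulative: 99
Frame 10: OPEN. Sum of all frame-10 rolls (2+4) = 6. Cumulative: 105

Answer: 105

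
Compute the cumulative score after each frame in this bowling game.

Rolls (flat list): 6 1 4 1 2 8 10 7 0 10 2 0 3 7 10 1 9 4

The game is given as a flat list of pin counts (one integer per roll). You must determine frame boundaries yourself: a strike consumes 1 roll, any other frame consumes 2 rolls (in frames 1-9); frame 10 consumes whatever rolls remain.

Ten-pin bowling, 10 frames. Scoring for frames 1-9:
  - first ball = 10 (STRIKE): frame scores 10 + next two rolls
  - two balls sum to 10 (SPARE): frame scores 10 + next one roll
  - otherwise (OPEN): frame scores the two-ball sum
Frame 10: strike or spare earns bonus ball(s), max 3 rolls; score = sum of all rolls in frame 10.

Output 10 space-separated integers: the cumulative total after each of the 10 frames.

Answer: 7 12 32 49 56 68 70 90 110 124

Derivation:
Frame 1: OPEN (6+1=7). Cumulative: 7
Frame 2: OPEN (4+1=5). Cumulative: 12
Frame 3: SPARE (2+8=10). 10 + next roll (10) = 20. Cumulative: 32
Frame 4: STRIKE. 10 + next two rolls (7+0) = 17. Cumulative: 49
Frame 5: OPEN (7+0=7). Cumulative: 56
Frame 6: STRIKE. 10 + next two rolls (2+0) = 12. Cumulative: 68
Frame 7: OPEN (2+0=2). Cumulative: 70
Frame 8: SPARE (3+7=10). 10 + next roll (10) = 20. Cumulative: 90
Frame 9: STRIKE. 10 + next two rolls (1+9) = 20. Cumulative: 110
Frame 10: SPARE. Sum of all frame-10 rolls (1+9+4) = 14. Cumulative: 124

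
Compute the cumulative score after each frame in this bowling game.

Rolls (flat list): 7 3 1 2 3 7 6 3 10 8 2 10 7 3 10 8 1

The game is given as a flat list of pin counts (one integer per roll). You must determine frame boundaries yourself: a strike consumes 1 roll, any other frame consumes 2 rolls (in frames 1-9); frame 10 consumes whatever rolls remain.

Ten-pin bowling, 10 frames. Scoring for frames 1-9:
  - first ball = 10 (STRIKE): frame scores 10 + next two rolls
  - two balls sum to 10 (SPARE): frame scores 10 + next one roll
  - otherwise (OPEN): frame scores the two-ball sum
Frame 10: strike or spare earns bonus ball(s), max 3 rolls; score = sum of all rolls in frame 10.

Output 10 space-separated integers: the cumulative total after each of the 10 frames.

Frame 1: SPARE (7+3=10). 10 + next roll (1) = 11. Cumulative: 11
Frame 2: OPEN (1+2=3). Cumulative: 14
Frame 3: SPARE (3+7=10). 10 + next roll (6) = 16. Cumulative: 30
Frame 4: OPEN (6+3=9). Cumulative: 39
Frame 5: STRIKE. 10 + next two rolls (8+2) = 20. Cumulative: 59
Frame 6: SPARE (8+2=10). 10 + next roll (10) = 20. Cumulative: 79
Frame 7: STRIKE. 10 + next two rolls (7+3) = 20. Cumulative: 99
Frame 8: SPARE (7+3=10). 10 + next roll (10) = 20. Cumulative: 119
Frame 9: STRIKE. 10 + next two rolls (8+1) = 19. Cumulative: 138
Frame 10: OPEN. Sum of all frame-10 rolls (8+1) = 9. Cumulative: 147

Answer: 11 14 30 39 59 79 99 119 138 147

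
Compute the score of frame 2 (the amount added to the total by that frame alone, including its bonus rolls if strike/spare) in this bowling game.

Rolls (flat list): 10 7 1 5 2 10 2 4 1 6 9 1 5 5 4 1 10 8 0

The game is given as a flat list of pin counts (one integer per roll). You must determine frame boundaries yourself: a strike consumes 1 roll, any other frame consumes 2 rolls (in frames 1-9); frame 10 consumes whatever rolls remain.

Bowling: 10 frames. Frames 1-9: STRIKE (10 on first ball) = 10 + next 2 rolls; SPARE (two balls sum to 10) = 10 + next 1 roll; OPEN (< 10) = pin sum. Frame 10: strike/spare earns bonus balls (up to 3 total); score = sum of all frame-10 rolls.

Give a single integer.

Frame 1: STRIKE. 10 + next two rolls (7+1) = 18. Cumulative: 18
Frame 2: OPEN (7+1=8). Cumulative: 26
Frame 3: OPEN (5+2=7). Cumulative: 33
Frame 4: STRIKE. 10 + next two rolls (2+4) = 16. Cumulative: 49

Answer: 8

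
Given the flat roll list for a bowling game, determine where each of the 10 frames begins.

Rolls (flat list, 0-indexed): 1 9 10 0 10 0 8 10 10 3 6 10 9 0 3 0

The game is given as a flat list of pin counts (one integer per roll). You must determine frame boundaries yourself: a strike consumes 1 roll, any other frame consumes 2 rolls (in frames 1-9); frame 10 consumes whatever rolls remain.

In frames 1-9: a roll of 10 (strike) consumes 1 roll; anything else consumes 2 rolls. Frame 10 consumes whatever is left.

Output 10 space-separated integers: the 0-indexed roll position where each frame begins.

Frame 1 starts at roll index 0: rolls=1,9 (sum=10), consumes 2 rolls
Frame 2 starts at roll index 2: roll=10 (strike), consumes 1 roll
Frame 3 starts at roll index 3: rolls=0,10 (sum=10), consumes 2 rolls
Frame 4 starts at roll index 5: rolls=0,8 (sum=8), consumes 2 rolls
Frame 5 starts at roll index 7: roll=10 (strike), consumes 1 roll
Frame 6 starts at roll index 8: roll=10 (strike), consumes 1 roll
Frame 7 starts at roll index 9: rolls=3,6 (sum=9), consumes 2 rolls
Frame 8 starts at roll index 11: roll=10 (strike), consumes 1 roll
Frame 9 starts at roll index 12: rolls=9,0 (sum=9), consumes 2 rolls
Frame 10 starts at roll index 14: 2 remaining rolls

Answer: 0 2 3 5 7 8 9 11 12 14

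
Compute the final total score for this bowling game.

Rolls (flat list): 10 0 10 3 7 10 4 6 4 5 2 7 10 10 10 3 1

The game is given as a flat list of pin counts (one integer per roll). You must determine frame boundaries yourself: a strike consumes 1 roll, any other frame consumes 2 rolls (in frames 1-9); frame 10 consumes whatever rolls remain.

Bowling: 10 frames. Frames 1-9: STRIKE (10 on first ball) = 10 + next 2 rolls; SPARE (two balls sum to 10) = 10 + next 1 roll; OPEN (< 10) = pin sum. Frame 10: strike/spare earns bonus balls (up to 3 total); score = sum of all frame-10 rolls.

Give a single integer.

Frame 1: STRIKE. 10 + next two rolls (0+10) = 20. Cumulative: 20
Frame 2: SPARE (0+10=10). 10 + next roll (3) = 13. Cumulative: 33
Frame 3: SPARE (3+7=10). 10 + next roll (10) = 20. Cumulative: 53
Frame 4: STRIKE. 10 + next two rolls (4+6) = 20. Cumulative: 73
Frame 5: SPARE (4+6=10). 10 + next roll (4) = 14. Cumulative: 87
Frame 6: OPEN (4+5=9). Cumulative: 96
Frame 7: OPEN (2+7=9). Cumulative: 105
Frame 8: STRIKE. 10 + next two rolls (10+10) = 30. Cumulative: 135
Frame 9: STRIKE. 10 + next two rolls (10+3) = 23. Cumulative: 158
Frame 10: STRIKE. Sum of all frame-10 rolls (10+3+1) = 14. Cumulative: 172

Answer: 172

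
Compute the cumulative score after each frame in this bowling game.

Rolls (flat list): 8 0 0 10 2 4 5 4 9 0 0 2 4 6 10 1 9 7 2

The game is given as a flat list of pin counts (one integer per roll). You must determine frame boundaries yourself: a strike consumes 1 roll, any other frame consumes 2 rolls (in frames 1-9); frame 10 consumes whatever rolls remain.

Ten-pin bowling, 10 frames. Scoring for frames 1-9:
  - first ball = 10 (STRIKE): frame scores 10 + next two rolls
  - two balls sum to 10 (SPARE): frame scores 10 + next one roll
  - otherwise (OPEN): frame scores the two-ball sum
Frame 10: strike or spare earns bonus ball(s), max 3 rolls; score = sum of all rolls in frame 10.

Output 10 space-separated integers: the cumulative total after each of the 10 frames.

Frame 1: OPEN (8+0=8). Cumulative: 8
Frame 2: SPARE (0+10=10). 10 + next roll (2) = 12. Cumulative: 20
Frame 3: OPEN (2+4=6). Cumulative: 26
Frame 4: OPEN (5+4=9). Cumulative: 35
Frame 5: OPEN (9+0=9). Cumulative: 44
Frame 6: OPEN (0+2=2). Cumulative: 46
Frame 7: SPARE (4+6=10). 10 + next roll (10) = 20. Cumulative: 66
Frame 8: STRIKE. 10 + next two rolls (1+9) = 20. Cumulative: 86
Frame 9: SPARE (1+9=10). 10 + next roll (7) = 17. Cumulative: 103
Frame 10: OPEN. Sum of all frame-10 rolls (7+2) = 9. Cumulative: 112

Answer: 8 20 26 35 44 46 66 86 103 112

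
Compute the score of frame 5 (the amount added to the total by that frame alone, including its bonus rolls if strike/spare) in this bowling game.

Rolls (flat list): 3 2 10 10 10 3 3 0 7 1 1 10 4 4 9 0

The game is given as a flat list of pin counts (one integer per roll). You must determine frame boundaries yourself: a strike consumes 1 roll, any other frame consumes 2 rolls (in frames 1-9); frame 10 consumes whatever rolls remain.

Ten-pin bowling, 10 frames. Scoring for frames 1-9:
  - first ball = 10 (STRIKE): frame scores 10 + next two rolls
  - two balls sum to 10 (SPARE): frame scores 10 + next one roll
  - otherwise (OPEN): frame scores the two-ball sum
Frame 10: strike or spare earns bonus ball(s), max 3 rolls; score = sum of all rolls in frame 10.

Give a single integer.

Frame 1: OPEN (3+2=5). Cumulative: 5
Frame 2: STRIKE. 10 + next two rolls (10+10) = 30. Cumulative: 35
Frame 3: STRIKE. 10 + next two rolls (10+3) = 23. Cumulative: 58
Frame 4: STRIKE. 10 + next two rolls (3+3) = 16. Cumulative: 74
Frame 5: OPEN (3+3=6). Cumulative: 80
Frame 6: OPEN (0+7=7). Cumulative: 87
Frame 7: OPEN (1+1=2). Cumulative: 89

Answer: 6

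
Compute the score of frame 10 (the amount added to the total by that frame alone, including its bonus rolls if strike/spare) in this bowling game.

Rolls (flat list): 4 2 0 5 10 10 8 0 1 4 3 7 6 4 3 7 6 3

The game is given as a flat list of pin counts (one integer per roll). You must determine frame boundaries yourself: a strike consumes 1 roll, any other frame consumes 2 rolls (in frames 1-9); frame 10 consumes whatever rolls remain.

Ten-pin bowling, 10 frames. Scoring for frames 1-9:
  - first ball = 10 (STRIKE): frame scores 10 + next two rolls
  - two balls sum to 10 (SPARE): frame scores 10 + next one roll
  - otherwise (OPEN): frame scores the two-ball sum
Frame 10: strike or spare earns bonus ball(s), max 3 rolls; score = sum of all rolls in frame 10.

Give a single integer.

Answer: 9

Derivation:
Frame 1: OPEN (4+2=6). Cumulative: 6
Frame 2: OPEN (0+5=5). Cumulative: 11
Frame 3: STRIKE. 10 + next two rolls (10+8) = 28. Cumulative: 39
Frame 4: STRIKE. 10 + next two rolls (8+0) = 18. Cumulative: 57
Frame 5: OPEN (8+0=8). Cumulative: 65
Frame 6: OPEN (1+4=5). Cumulative: 70
Frame 7: SPARE (3+7=10). 10 + next roll (6) = 16. Cumulative: 86
Frame 8: SPARE (6+4=10). 10 + next roll (3) = 13. Cumulative: 99
Frame 9: SPARE (3+7=10). 10 + next roll (6) = 16. Cumulative: 115
Frame 10: OPEN. Sum of all frame-10 rolls (6+3) = 9. Cumulative: 124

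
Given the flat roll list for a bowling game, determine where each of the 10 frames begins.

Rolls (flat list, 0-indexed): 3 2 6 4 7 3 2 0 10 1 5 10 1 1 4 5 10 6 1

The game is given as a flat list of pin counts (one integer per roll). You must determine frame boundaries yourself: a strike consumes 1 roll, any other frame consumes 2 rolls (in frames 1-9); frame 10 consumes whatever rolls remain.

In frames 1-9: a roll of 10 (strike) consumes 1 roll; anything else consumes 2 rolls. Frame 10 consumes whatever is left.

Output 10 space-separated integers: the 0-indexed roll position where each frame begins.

Frame 1 starts at roll index 0: rolls=3,2 (sum=5), consumes 2 rolls
Frame 2 starts at roll index 2: rolls=6,4 (sum=10), consumes 2 rolls
Frame 3 starts at roll index 4: rolls=7,3 (sum=10), consumes 2 rolls
Frame 4 starts at roll index 6: rolls=2,0 (sum=2), consumes 2 rolls
Frame 5 starts at roll index 8: roll=10 (strike), consumes 1 roll
Frame 6 starts at roll index 9: rolls=1,5 (sum=6), consumes 2 rolls
Frame 7 starts at roll index 11: roll=10 (strike), consumes 1 roll
Frame 8 starts at roll index 12: rolls=1,1 (sum=2), consumes 2 rolls
Frame 9 starts at roll index 14: rolls=4,5 (sum=9), consumes 2 rolls
Frame 10 starts at roll index 16: 3 remaining rolls

Answer: 0 2 4 6 8 9 11 12 14 16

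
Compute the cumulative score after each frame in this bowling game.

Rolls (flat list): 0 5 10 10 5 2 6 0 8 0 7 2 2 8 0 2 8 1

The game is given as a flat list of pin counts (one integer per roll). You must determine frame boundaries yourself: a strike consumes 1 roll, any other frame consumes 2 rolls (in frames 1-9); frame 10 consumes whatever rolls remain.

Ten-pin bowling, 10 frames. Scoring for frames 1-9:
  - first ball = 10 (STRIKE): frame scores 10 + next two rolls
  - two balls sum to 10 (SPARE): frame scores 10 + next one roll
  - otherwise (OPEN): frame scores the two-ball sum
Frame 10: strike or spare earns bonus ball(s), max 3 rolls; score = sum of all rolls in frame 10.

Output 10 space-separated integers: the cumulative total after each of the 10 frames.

Answer: 5 30 47 54 60 68 77 87 89 98

Derivation:
Frame 1: OPEN (0+5=5). Cumulative: 5
Frame 2: STRIKE. 10 + next two rolls (10+5) = 25. Cumulative: 30
Frame 3: STRIKE. 10 + next two rolls (5+2) = 17. Cumulative: 47
Frame 4: OPEN (5+2=7). Cumulative: 54
Frame 5: OPEN (6+0=6). Cumulative: 60
Frame 6: OPEN (8+0=8). Cumulative: 68
Frame 7: OPEN (7+2=9). Cumulative: 77
Frame 8: SPARE (2+8=10). 10 + next roll (0) = 10. Cumulative: 87
Frame 9: OPEN (0+2=2). Cumulative: 89
Frame 10: OPEN. Sum of all frame-10 rolls (8+1) = 9. Cumulative: 98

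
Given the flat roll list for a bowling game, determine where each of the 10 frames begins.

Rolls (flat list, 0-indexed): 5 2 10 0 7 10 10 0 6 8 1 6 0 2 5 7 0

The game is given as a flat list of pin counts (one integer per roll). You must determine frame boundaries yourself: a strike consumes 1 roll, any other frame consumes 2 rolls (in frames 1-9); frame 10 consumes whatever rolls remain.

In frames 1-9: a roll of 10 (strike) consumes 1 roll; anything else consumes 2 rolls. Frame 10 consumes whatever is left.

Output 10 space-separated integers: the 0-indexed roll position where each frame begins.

Answer: 0 2 3 5 6 7 9 11 13 15

Derivation:
Frame 1 starts at roll index 0: rolls=5,2 (sum=7), consumes 2 rolls
Frame 2 starts at roll index 2: roll=10 (strike), consumes 1 roll
Frame 3 starts at roll index 3: rolls=0,7 (sum=7), consumes 2 rolls
Frame 4 starts at roll index 5: roll=10 (strike), consumes 1 roll
Frame 5 starts at roll index 6: roll=10 (strike), consumes 1 roll
Frame 6 starts at roll index 7: rolls=0,6 (sum=6), consumes 2 rolls
Frame 7 starts at roll index 9: rolls=8,1 (sum=9), consumes 2 rolls
Frame 8 starts at roll index 11: rolls=6,0 (sum=6), consumes 2 rolls
Frame 9 starts at roll index 13: rolls=2,5 (sum=7), consumes 2 rolls
Frame 10 starts at roll index 15: 2 remaining rolls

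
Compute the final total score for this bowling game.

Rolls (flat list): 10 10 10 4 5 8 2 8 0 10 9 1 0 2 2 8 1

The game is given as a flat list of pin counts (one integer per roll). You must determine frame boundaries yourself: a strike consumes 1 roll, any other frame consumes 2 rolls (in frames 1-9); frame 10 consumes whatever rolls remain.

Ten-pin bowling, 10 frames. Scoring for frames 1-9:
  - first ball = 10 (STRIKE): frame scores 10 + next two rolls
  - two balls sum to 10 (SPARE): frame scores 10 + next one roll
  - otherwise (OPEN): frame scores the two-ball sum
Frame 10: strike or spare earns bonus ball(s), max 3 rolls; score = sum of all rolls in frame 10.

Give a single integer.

Frame 1: STRIKE. 10 + next two rolls (10+10) = 30. Cumulative: 30
Frame 2: STRIKE. 10 + next two rolls (10+4) = 24. Cumulative: 54
Frame 3: STRIKE. 10 + next two rolls (4+5) = 19. Cumulative: 73
Frame 4: OPEN (4+5=9). Cumulative: 82
Frame 5: SPARE (8+2=10). 10 + next roll (8) = 18. Cumulative: 100
Frame 6: OPEN (8+0=8). Cumulative: 108
Frame 7: STRIKE. 10 + next two rolls (9+1) = 20. Cumulative: 128
Frame 8: SPARE (9+1=10). 10 + next roll (0) = 10. Cumulative: 138
Frame 9: OPEN (0+2=2). Cumulative: 140
Frame 10: SPARE. Sum of all frame-10 rolls (2+8+1) = 11. Cumulative: 151

Answer: 151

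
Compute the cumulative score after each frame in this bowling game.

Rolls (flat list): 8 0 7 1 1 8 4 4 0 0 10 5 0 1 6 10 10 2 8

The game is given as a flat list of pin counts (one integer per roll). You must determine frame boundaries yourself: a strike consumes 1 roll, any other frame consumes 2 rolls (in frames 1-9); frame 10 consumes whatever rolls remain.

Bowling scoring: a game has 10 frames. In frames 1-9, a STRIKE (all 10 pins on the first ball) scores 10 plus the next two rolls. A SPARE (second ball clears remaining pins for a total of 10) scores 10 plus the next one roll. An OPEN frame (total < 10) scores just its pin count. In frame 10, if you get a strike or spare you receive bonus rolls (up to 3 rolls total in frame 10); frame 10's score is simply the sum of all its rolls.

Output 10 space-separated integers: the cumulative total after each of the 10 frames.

Answer: 8 16 25 33 33 48 53 60 82 102

Derivation:
Frame 1: OPEN (8+0=8). Cumulative: 8
Frame 2: OPEN (7+1=8). Cumulative: 16
Frame 3: OPEN (1+8=9). Cumulative: 25
Frame 4: OPEN (4+4=8). Cumulative: 33
Frame 5: OPEN (0+0=0). Cumulative: 33
Frame 6: STRIKE. 10 + next two rolls (5+0) = 15. Cumulative: 48
Frame 7: OPEN (5+0=5). Cumulative: 53
Frame 8: OPEN (1+6=7). Cumulative: 60
Frame 9: STRIKE. 10 + next two rolls (10+2) = 22. Cumulative: 82
Frame 10: STRIKE. Sum of all frame-10 rolls (10+2+8) = 20. Cumulative: 102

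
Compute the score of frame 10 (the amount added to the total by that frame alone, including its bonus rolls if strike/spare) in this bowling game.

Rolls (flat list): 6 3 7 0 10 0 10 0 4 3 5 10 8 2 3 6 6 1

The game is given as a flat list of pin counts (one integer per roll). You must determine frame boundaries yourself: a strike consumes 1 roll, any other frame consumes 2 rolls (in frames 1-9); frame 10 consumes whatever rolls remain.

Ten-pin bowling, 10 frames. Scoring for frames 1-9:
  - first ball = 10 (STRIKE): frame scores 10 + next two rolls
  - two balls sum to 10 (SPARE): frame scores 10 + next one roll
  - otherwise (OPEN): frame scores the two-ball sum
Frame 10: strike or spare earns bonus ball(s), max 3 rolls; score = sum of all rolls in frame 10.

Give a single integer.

Answer: 7

Derivation:
Frame 1: OPEN (6+3=9). Cumulative: 9
Frame 2: OPEN (7+0=7). Cumulative: 16
Frame 3: STRIKE. 10 + next two rolls (0+10) = 20. Cumulative: 36
Frame 4: SPARE (0+10=10). 10 + next roll (0) = 10. Cumulative: 46
Frame 5: OPEN (0+4=4). Cumulative: 50
Frame 6: OPEN (3+5=8). Cumulative: 58
Frame 7: STRIKE. 10 + next two rolls (8+2) = 20. Cumulative: 78
Frame 8: SPARE (8+2=10). 10 + next roll (3) = 13. Cumulative: 91
Frame 9: OPEN (3+6=9). Cumulative: 100
Frame 10: OPEN. Sum of all frame-10 rolls (6+1) = 7. Cumulative: 107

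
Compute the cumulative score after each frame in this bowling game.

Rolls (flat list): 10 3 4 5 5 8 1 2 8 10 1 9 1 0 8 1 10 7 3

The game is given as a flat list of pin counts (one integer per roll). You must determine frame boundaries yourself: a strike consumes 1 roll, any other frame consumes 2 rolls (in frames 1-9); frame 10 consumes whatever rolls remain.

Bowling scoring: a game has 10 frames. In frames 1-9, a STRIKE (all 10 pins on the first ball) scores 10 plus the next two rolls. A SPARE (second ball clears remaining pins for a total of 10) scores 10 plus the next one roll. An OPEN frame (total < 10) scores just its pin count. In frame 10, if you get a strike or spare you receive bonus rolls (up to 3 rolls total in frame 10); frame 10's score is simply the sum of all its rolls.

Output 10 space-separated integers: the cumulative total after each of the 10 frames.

Answer: 17 24 42 51 71 91 102 103 112 132

Derivation:
Frame 1: STRIKE. 10 + next two rolls (3+4) = 17. Cumulative: 17
Frame 2: OPEN (3+4=7). Cumulative: 24
Frame 3: SPARE (5+5=10). 10 + next roll (8) = 18. Cumulative: 42
Frame 4: OPEN (8+1=9). Cumulative: 51
Frame 5: SPARE (2+8=10). 10 + next roll (10) = 20. Cumulative: 71
Frame 6: STRIKE. 10 + next two rolls (1+9) = 20. Cumulative: 91
Frame 7: SPARE (1+9=10). 10 + next roll (1) = 11. Cumulative: 102
Frame 8: OPEN (1+0=1). Cumulative: 103
Frame 9: OPEN (8+1=9). Cumulative: 112
Frame 10: STRIKE. Sum of all frame-10 rolls (10+7+3) = 20. Cumulative: 132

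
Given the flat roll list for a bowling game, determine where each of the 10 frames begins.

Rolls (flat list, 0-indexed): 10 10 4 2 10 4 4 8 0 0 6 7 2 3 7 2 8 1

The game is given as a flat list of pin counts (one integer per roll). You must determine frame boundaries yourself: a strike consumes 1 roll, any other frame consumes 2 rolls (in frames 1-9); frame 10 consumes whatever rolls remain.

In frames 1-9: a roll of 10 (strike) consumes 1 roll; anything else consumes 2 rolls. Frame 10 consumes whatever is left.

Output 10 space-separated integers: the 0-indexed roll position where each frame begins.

Answer: 0 1 2 4 5 7 9 11 13 15

Derivation:
Frame 1 starts at roll index 0: roll=10 (strike), consumes 1 roll
Frame 2 starts at roll index 1: roll=10 (strike), consumes 1 roll
Frame 3 starts at roll index 2: rolls=4,2 (sum=6), consumes 2 rolls
Frame 4 starts at roll index 4: roll=10 (strike), consumes 1 roll
Frame 5 starts at roll index 5: rolls=4,4 (sum=8), consumes 2 rolls
Frame 6 starts at roll index 7: rolls=8,0 (sum=8), consumes 2 rolls
Frame 7 starts at roll index 9: rolls=0,6 (sum=6), consumes 2 rolls
Frame 8 starts at roll index 11: rolls=7,2 (sum=9), consumes 2 rolls
Frame 9 starts at roll index 13: rolls=3,7 (sum=10), consumes 2 rolls
Frame 10 starts at roll index 15: 3 remaining rolls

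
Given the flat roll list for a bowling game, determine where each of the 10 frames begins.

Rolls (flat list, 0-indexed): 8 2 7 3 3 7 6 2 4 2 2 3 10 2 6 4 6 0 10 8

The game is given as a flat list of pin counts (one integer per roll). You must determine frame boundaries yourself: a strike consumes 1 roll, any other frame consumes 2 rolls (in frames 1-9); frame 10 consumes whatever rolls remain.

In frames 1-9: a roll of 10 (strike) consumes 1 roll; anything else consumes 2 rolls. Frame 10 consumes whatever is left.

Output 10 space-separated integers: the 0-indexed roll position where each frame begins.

Answer: 0 2 4 6 8 10 12 13 15 17

Derivation:
Frame 1 starts at roll index 0: rolls=8,2 (sum=10), consumes 2 rolls
Frame 2 starts at roll index 2: rolls=7,3 (sum=10), consumes 2 rolls
Frame 3 starts at roll index 4: rolls=3,7 (sum=10), consumes 2 rolls
Frame 4 starts at roll index 6: rolls=6,2 (sum=8), consumes 2 rolls
Frame 5 starts at roll index 8: rolls=4,2 (sum=6), consumes 2 rolls
Frame 6 starts at roll index 10: rolls=2,3 (sum=5), consumes 2 rolls
Frame 7 starts at roll index 12: roll=10 (strike), consumes 1 roll
Frame 8 starts at roll index 13: rolls=2,6 (sum=8), consumes 2 rolls
Frame 9 starts at roll index 15: rolls=4,6 (sum=10), consumes 2 rolls
Frame 10 starts at roll index 17: 3 remaining rolls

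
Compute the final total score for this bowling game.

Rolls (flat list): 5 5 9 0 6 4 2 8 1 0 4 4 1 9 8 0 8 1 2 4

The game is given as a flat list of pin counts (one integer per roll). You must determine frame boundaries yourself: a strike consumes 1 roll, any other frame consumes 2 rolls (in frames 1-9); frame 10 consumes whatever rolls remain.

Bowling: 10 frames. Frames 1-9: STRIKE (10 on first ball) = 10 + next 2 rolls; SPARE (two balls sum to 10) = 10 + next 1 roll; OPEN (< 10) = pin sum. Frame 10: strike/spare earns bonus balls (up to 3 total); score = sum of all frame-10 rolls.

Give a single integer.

Answer: 101

Derivation:
Frame 1: SPARE (5+5=10). 10 + next roll (9) = 19. Cumulative: 19
Frame 2: OPEN (9+0=9). Cumulative: 28
Frame 3: SPARE (6+4=10). 10 + next roll (2) = 12. Cumulative: 40
Frame 4: SPARE (2+8=10). 10 + next roll (1) = 11. Cumulative: 51
Frame 5: OPEN (1+0=1). Cumulative: 52
Frame 6: OPEN (4+4=8). Cumulative: 60
Frame 7: SPARE (1+9=10). 10 + next roll (8) = 18. Cumulative: 78
Frame 8: OPEN (8+0=8). Cumulative: 86
Frame 9: OPEN (8+1=9). Cumulative: 95
Frame 10: OPEN. Sum of all frame-10 rolls (2+4) = 6. Cumulative: 101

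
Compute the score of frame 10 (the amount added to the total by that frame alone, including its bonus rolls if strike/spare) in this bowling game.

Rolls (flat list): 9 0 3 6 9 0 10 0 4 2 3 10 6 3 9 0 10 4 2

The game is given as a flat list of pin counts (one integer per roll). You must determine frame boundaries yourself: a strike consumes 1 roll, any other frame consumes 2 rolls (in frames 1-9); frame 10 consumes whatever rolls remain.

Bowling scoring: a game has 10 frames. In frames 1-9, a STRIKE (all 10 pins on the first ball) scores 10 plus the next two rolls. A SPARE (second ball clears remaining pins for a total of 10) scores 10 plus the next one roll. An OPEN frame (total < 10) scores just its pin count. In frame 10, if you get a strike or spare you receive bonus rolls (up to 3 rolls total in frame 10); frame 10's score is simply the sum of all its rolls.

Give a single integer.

Answer: 16

Derivation:
Frame 1: OPEN (9+0=9). Cumulative: 9
Frame 2: OPEN (3+6=9). Cumulative: 18
Frame 3: OPEN (9+0=9). Cumulative: 27
Frame 4: STRIKE. 10 + next two rolls (0+4) = 14. Cumulative: 41
Frame 5: OPEN (0+4=4). Cumulative: 45
Frame 6: OPEN (2+3=5). Cumulative: 50
Frame 7: STRIKE. 10 + next two rolls (6+3) = 19. Cumulative: 69
Frame 8: OPEN (6+3=9). Cumulative: 78
Frame 9: OPEN (9+0=9). Cumulative: 87
Frame 10: STRIKE. Sum of all frame-10 rolls (10+4+2) = 16. Cumulative: 103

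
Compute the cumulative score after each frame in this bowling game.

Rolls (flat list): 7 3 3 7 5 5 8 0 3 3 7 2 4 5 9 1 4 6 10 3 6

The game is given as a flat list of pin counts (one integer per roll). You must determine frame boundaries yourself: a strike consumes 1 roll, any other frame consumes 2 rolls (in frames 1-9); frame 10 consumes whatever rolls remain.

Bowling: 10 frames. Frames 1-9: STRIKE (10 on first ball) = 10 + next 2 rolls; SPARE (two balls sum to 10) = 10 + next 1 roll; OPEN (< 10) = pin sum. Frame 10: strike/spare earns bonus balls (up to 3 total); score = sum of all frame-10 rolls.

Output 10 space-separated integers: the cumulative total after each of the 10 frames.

Answer: 13 28 46 54 60 69 78 92 112 131

Derivation:
Frame 1: SPARE (7+3=10). 10 + next roll (3) = 13. Cumulative: 13
Frame 2: SPARE (3+7=10). 10 + next roll (5) = 15. Cumulative: 28
Frame 3: SPARE (5+5=10). 10 + next roll (8) = 18. Cumulative: 46
Frame 4: OPEN (8+0=8). Cumulative: 54
Frame 5: OPEN (3+3=6). Cumulative: 60
Frame 6: OPEN (7+2=9). Cumulative: 69
Frame 7: OPEN (4+5=9). Cumulative: 78
Frame 8: SPARE (9+1=10). 10 + next roll (4) = 14. Cumulative: 92
Frame 9: SPARE (4+6=10). 10 + next roll (10) = 20. Cumulative: 112
Frame 10: STRIKE. Sum of all frame-10 rolls (10+3+6) = 19. Cumulative: 131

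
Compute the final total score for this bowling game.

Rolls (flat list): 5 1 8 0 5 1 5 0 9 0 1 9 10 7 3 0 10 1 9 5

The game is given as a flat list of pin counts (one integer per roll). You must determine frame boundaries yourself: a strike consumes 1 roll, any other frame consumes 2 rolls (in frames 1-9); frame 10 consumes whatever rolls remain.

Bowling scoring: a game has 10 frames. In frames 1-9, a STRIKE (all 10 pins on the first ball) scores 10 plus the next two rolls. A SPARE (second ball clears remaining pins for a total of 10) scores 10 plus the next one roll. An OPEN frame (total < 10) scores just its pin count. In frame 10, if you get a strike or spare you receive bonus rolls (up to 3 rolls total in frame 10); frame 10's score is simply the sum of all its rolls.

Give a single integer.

Answer: 110

Derivation:
Frame 1: OPEN (5+1=6). Cumulative: 6
Frame 2: OPEN (8+0=8). Cumulative: 14
Frame 3: OPEN (5+1=6). Cumulative: 20
Frame 4: OPEN (5+0=5). Cumulative: 25
Frame 5: OPEN (9+0=9). Cumulative: 34
Frame 6: SPARE (1+9=10). 10 + next roll (10) = 20. Cumulative: 54
Frame 7: STRIKE. 10 + next two rolls (7+3) = 20. Cumulative: 74
Frame 8: SPARE (7+3=10). 10 + next roll (0) = 10. Cumulative: 84
Frame 9: SPARE (0+10=10). 10 + next roll (1) = 11. Cumulative: 95
Frame 10: SPARE. Sum of all frame-10 rolls (1+9+5) = 15. Cumulative: 110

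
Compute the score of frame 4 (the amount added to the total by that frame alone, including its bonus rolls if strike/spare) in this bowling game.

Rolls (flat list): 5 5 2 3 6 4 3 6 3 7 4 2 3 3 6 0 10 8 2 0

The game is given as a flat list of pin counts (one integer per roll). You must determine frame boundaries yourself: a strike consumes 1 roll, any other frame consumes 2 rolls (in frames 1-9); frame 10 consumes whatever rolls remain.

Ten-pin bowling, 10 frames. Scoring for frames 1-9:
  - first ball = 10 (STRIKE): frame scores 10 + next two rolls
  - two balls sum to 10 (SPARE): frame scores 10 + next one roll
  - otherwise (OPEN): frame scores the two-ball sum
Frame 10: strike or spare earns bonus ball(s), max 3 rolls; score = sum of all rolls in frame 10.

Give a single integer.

Frame 1: SPARE (5+5=10). 10 + next roll (2) = 12. Cumulative: 12
Frame 2: OPEN (2+3=5). Cumulative: 17
Frame 3: SPARE (6+4=10). 10 + next roll (3) = 13. Cumulative: 30
Frame 4: OPEN (3+6=9). Cumulative: 39
Frame 5: SPARE (3+7=10). 10 + next roll (4) = 14. Cumulative: 53
Frame 6: OPEN (4+2=6). Cumulative: 59

Answer: 9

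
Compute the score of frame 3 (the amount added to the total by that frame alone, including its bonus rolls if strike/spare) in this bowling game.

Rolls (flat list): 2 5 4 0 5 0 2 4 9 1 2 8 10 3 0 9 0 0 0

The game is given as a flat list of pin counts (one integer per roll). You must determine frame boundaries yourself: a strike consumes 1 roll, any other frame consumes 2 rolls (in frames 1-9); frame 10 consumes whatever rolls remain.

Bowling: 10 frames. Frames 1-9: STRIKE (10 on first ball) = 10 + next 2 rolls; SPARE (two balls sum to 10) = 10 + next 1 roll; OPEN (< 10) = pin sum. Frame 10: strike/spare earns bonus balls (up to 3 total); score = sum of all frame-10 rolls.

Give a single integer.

Frame 1: OPEN (2+5=7). Cumulative: 7
Frame 2: OPEN (4+0=4). Cumulative: 11
Frame 3: OPEN (5+0=5). Cumulative: 16
Frame 4: OPEN (2+4=6). Cumulative: 22
Frame 5: SPARE (9+1=10). 10 + next roll (2) = 12. Cumulative: 34

Answer: 5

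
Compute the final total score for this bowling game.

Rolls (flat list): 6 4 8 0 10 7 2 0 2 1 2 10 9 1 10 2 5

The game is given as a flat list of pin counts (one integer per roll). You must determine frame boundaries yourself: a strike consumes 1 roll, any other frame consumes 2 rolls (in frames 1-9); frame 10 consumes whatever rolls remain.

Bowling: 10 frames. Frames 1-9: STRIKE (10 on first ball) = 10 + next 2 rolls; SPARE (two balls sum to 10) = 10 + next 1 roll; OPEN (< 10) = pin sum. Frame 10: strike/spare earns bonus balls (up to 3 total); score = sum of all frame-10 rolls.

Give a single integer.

Answer: 123

Derivation:
Frame 1: SPARE (6+4=10). 10 + next roll (8) = 18. Cumulative: 18
Frame 2: OPEN (8+0=8). Cumulative: 26
Frame 3: STRIKE. 10 + next two rolls (7+2) = 19. Cumulative: 45
Frame 4: OPEN (7+2=9). Cumulative: 54
Frame 5: OPEN (0+2=2). Cumulative: 56
Frame 6: OPEN (1+2=3). Cumulative: 59
Frame 7: STRIKE. 10 + next two rolls (9+1) = 20. Cumulative: 79
Frame 8: SPARE (9+1=10). 10 + next roll (10) = 20. Cumulative: 99
Frame 9: STRIKE. 10 + next two rolls (2+5) = 17. Cumulative: 116
Frame 10: OPEN. Sum of all frame-10 rolls (2+5) = 7. Cumulative: 123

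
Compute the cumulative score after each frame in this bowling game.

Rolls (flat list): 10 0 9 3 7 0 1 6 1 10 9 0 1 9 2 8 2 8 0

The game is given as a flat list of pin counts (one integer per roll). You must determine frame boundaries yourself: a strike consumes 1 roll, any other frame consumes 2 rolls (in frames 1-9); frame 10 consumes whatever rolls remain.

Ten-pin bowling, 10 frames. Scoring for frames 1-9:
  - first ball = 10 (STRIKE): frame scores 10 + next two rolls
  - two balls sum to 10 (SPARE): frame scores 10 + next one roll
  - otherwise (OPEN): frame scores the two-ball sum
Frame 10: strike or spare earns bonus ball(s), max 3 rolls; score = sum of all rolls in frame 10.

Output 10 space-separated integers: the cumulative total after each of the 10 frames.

Frame 1: STRIKE. 10 + next two rolls (0+9) = 19. Cumulative: 19
Frame 2: OPEN (0+9=9). Cumulative: 28
Frame 3: SPARE (3+7=10). 10 + next roll (0) = 10. Cumulative: 38
Frame 4: OPEN (0+1=1). Cumulative: 39
Frame 5: OPEN (6+1=7). Cumulative: 46
Frame 6: STRIKE. 10 + next two rolls (9+0) = 19. Cumulative: 65
Frame 7: OPEN (9+0=9). Cumulative: 74
Frame 8: SPARE (1+9=10). 10 + next roll (2) = 12. Cumulative: 86
Frame 9: SPARE (2+8=10). 10 + next roll (2) = 12. Cumulative: 98
Frame 10: SPARE. Sum of all frame-10 rolls (2+8+0) = 10. Cumulative: 108

Answer: 19 28 38 39 46 65 74 86 98 108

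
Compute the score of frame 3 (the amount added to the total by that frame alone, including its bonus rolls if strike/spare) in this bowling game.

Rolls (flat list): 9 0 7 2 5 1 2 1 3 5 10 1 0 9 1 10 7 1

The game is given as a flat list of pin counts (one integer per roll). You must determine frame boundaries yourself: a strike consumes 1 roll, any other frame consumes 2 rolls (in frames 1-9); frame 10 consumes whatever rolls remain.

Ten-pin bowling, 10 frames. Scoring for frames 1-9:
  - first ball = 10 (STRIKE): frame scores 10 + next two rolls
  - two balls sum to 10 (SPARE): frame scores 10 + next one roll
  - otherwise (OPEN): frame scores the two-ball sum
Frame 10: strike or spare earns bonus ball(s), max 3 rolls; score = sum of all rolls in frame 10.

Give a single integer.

Answer: 6

Derivation:
Frame 1: OPEN (9+0=9). Cumulative: 9
Frame 2: OPEN (7+2=9). Cumulative: 18
Frame 3: OPEN (5+1=6). Cumulative: 24
Frame 4: OPEN (2+1=3). Cumulative: 27
Frame 5: OPEN (3+5=8). Cumulative: 35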